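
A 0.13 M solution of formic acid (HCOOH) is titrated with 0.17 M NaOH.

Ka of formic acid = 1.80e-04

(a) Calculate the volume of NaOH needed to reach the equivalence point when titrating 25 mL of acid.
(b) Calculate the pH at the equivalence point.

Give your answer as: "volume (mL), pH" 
V = 19.1 mL, pH = 8.31

(a) At equivalence: moles acid = moles base.
moles acid = 0.13 × 0.025 = 0.00325 mol; V_NaOH = 0.00325/0.17 = 0.01912 L = 19.1 mL.
(b) At equivalence, all acid → conjugate base A⁻ at [A⁻] = 0.00325/0.04412 = 0.07367 M.
Kb = Kw/Ka = 1.0e-14/1.80e-04 = 5.556e-11; [OH⁻] = √(Kb·[A⁻]) = 2.023e-06; pOH = 5.69; pH = 14 − pOH = 8.31.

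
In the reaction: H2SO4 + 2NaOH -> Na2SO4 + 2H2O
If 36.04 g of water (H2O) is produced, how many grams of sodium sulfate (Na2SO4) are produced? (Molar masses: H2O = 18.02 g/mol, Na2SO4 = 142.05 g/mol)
Moles of H2O = 36.04 g ÷ 18.02 g/mol = 2 mol
Mole ratio: 1 mol Na2SO4 / 2 mol H2O
Moles of Na2SO4 = 2 × (1/2) = 1 mol
Mass of Na2SO4 = 1 mol × 142.05 g/mol = 142.1 g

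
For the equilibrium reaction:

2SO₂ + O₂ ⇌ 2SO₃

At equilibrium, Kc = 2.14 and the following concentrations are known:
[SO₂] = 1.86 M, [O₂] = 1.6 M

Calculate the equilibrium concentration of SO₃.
[SO₃] = 3.4418 M

Kc = ([SO₃]^2) / ([SO₂]^2 × [O₂]) = 2.14
[SO₃]^2 = Kc · (reactant terms)/(other product terms) = 2.14 · 5.5354 / 1 = 11.846
[SO₃] = (11.846)^(1/2) = 3.4418 M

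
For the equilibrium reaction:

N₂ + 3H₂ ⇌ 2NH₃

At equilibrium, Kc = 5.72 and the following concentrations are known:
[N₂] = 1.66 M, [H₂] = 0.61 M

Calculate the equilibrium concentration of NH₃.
[NH₃] = 1.4681 M

Kc = ([NH₃]^2) / ([N₂] × [H₂]^3) = 5.72
[NH₃]^2 = Kc · (reactant terms)/(other product terms) = 5.72 · 0.37679 / 1 = 2.1552
[NH₃] = (2.1552)^(1/2) = 1.4681 M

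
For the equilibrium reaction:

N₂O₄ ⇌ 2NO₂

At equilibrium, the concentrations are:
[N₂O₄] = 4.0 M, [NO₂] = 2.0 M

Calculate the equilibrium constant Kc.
K_c = 1.0000

Kc = ([NO₂]^2) / ([N₂O₄])
   = ((2.0)^2) / ((4.0))
   = 4 / 4 = 1.0000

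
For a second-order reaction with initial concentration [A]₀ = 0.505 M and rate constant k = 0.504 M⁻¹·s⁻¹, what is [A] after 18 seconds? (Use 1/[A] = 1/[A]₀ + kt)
0.0905 M

1/[A] = 1/[A]₀ + k·t = 1/0.505 + (0.504)·(18) = 1.9802 + 9.0720 = 11.0522
[A] = 1/11.0522 = 0.0905 M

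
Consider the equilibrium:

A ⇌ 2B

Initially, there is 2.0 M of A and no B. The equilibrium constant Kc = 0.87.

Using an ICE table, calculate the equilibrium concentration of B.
[B] = 1.119 M

ICE: [A] = 2.0 − x, [B] = 2x.
Kc = (2x)²/(2.0 − x) = 0.87 ⇒ 4x² + 0.87x − 1.74 = 0.
x = (−0.87 + √(0.87² + 4·4·1.74))/(2·4) = (−0.87 + √28.597)/8 = 0.5597.
[B] = 2x = 1.119 M.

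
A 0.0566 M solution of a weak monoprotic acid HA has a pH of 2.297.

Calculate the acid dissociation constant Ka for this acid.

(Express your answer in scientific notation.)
K_a = 4.94e-04

[H⁺] = 10^(−pH) = 10^(−2.297) = 5.047e-03 M. For HA ⇌ H⁺ + A⁻, Ka = x²/(C − x) = (5.047e-03)²/(0.0566 − 5.047e-03) = 4.94e-04.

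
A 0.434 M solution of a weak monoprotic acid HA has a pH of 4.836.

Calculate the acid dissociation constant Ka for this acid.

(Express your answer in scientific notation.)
K_a = 4.90e-10

[H⁺] = 10^(−pH) = 10^(−4.836) = 1.459e-05 M. For HA ⇌ H⁺ + A⁻, Ka = x²/(C − x) = (1.459e-05)²/(0.434 − 1.459e-05) = 4.90e-10.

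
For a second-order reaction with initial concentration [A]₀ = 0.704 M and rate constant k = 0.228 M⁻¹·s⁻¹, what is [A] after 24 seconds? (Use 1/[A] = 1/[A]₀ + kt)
0.1451 M

1/[A] = 1/[A]₀ + k·t = 1/0.704 + (0.228)·(24) = 1.4205 + 5.4720 = 6.8925
[A] = 1/6.8925 = 0.1451 M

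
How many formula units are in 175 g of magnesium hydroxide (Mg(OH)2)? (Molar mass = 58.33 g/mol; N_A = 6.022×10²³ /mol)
Moles = 175 g ÷ 58.33 g/mol = 3.00017 mol
Formula units = 3.00017 mol × 6.022×10²³ /mol = 1.807e+24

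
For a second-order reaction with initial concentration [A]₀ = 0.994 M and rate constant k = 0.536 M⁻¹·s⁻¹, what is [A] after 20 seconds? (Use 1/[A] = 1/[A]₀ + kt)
0.0853 M

1/[A] = 1/[A]₀ + k·t = 1/0.994 + (0.536)·(20) = 1.0060 + 10.7200 = 11.7260
[A] = 1/11.7260 = 0.0853 M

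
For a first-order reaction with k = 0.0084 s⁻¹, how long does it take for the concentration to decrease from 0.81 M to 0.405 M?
82.52 s

From ln[A] = ln[A]₀ - k·t: t = ln([A]₀/[A])/k = ln(0.81/0.405)/0.0084 = ln(2.0000)/0.0084 = 0.6931/0.0084 = 82.52 s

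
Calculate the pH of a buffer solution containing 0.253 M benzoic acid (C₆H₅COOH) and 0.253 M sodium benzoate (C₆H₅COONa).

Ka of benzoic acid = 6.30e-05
pH = 4.20

pKa = -log(6.30e-05) = 4.20. pH = pKa + log([A⁻]/[HA]) = 4.20 + log(0.253/0.253)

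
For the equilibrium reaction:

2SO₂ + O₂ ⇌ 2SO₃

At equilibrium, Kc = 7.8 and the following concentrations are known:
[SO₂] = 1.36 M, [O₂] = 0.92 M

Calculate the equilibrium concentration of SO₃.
[SO₃] = 3.6432 M

Kc = ([SO₃]^2) / ([SO₂]^2 × [O₂]) = 7.8
[SO₃]^2 = Kc · (reactant terms)/(other product terms) = 7.8 · 1.7016 / 1 = 13.273
[SO₃] = (13.273)^(1/2) = 3.6432 M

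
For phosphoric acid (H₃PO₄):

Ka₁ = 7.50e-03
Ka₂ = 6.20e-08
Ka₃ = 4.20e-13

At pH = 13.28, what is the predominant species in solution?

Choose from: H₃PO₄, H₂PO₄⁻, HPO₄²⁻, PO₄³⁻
PO₄³⁻

pKa1 = 2.12, pKa2 = 7.21, pKa3 = 12.38. Each pKa is the crossover between adjacent species; pH = 13.28 lies in the region where PO₄³⁻ predominates.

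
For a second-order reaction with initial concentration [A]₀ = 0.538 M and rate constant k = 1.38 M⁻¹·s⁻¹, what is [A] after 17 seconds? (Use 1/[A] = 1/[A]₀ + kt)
0.0395 M

1/[A] = 1/[A]₀ + k·t = 1/0.538 + (1.38)·(17) = 1.8587 + 23.4600 = 25.3187
[A] = 1/25.3187 = 0.0395 M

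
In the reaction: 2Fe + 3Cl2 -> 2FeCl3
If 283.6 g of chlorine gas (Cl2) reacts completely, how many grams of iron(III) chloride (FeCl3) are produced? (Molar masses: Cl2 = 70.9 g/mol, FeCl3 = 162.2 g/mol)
Moles of Cl2 = 283.6 g ÷ 70.9 g/mol = 4 mol
Mole ratio: 2 mol FeCl3 / 3 mol Cl2
Moles of FeCl3 = 4 × (2/3) = 2.66667 mol
Mass of FeCl3 = 2.66667 mol × 162.2 g/mol = 432.5 g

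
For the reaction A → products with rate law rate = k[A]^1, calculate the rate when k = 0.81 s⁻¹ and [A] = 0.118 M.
0.09558 M/s

rate = k·[A]^1 = 0.81·(0.118)^1 = 0.81·0.118 = 0.09558 M/s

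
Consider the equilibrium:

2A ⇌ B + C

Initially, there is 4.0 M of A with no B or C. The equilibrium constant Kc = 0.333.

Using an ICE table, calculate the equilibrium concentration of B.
[B] = 1.072 M

ICE: [A] = 4.0 − 2x, [B] = [C] = x.
Kc = x²/(4.0 − 2x)² = 0.333 ⇒ √Kc = x/(4.0 − 2x).
x = √0.333·4.0/(1 + 2√0.333) = 0.57706·4.0/2.1541 = 1.0715.
[B] = x = 1.072 M.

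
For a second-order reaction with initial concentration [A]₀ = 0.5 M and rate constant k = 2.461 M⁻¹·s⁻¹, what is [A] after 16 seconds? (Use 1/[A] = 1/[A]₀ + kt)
0.0242 M

1/[A] = 1/[A]₀ + k·t = 1/0.5 + (2.461)·(16) = 2.0000 + 39.3760 = 41.3760
[A] = 1/41.3760 = 0.0242 M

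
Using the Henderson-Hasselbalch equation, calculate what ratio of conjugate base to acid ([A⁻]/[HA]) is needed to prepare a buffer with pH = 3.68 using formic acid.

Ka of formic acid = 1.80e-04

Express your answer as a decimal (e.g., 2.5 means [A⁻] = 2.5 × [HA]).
[A⁻]/[HA] = 0.862

pKa = −log(1.80e-04) = 3.7447. pH = pKa + log([A⁻]/[HA]). 3.68 = 3.7447 + log(ratio). log(ratio) = 3.68 − 3.7447 = -0.0647. ratio = 10^(-0.0647) = 0.862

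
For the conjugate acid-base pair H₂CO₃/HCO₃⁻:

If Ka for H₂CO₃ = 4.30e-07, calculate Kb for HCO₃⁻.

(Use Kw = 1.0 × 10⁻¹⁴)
K_b = 2.33e-08

Conjugate acid-base pairs differ by one H⁺. Ka × Kb = Kw for a conjugate pair.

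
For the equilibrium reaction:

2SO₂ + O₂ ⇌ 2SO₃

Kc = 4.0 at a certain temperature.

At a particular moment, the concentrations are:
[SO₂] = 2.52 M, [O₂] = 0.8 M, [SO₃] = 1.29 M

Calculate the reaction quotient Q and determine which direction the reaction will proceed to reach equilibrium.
Q = 0.328, Q < K, reaction proceeds forward (toward products)

Q = ([SO₃]^2) / ([SO₂]^2 × [O₂])
  = ((1.29)^2) / ((2.52)^2·(0.8)) = 1.6641/5.0803 = 0.3276
Since Q = 0.3276 < Kc = 4.0, the reaction proceeds forward (toward products) to reach equilibrium.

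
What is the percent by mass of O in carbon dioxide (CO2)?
Mass of O in formula = 16.0 × 2 = 32 g/mol
Molar mass = 44.01 g/mol
% O = (32/44.01) × 100% = 72.71%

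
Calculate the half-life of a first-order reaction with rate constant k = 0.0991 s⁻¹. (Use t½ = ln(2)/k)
6.99 s

t½ = ln(2)/k = 0.6931/0.0991 = 6.99 s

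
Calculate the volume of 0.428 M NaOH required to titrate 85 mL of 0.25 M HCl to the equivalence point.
V_{base} = 49.6 mL

At equivalence: moles acid = moles base.
moles HCl = 0.25 M × 0.085 L = 0.02125 mol
V_NaOH = 0.02125 mol ÷ 0.428 M = 0.04965 L = 49.6 mL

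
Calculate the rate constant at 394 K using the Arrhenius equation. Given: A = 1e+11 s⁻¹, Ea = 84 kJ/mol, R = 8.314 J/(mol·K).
7.30e-01 s⁻¹

k = A·exp(-Ea/(R·T)) = 1e+11·exp(-84000/(8.314·394)) = 1e+11·exp(-25.6432) = 1e+11·7.2993e-12 = 7.30e-01 s⁻¹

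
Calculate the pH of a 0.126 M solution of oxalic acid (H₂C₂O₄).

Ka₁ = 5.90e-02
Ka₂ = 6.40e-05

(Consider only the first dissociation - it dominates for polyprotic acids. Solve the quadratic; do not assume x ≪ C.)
pH = 1.21

x² + Ka₁·x − Ka₁·C = 0 with Ka₁ = 5.90e-02, C = 0.126.
x = (−Ka₁ + √(Ka₁² + 4·Ka₁·C))/2 = 6.1628e-02 M, so pH = 1.21.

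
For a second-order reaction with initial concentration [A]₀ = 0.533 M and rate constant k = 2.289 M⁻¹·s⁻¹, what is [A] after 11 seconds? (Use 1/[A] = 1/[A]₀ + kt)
0.0370 M

1/[A] = 1/[A]₀ + k·t = 1/0.533 + (2.289)·(11) = 1.8762 + 25.1790 = 27.0552
[A] = 1/27.0552 = 0.0370 M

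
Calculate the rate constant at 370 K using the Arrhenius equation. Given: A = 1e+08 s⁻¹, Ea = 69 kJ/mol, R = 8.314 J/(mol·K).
1.81e-02 s⁻¹

k = A·exp(-Ea/(R·T)) = 1e+08·exp(-69000/(8.314·370)) = 1e+08·exp(-22.4304) = 1e+08·1.8138e-10 = 1.81e-02 s⁻¹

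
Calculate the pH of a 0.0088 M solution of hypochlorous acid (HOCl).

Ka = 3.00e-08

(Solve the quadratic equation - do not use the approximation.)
pH = 4.79

x² + Ka×x - Ka×C = 0. Using quadratic formula: [H⁺] = 1.6233e-05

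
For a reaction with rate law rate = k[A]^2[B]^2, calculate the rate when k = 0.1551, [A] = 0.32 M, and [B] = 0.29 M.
0.001336 M/s

rate = k·[A]^2·[B]^2 = 0.1551·(0.32)^2·(0.29)^2 = 0.1551·0.1024·0.0841 = 0.001336 M/s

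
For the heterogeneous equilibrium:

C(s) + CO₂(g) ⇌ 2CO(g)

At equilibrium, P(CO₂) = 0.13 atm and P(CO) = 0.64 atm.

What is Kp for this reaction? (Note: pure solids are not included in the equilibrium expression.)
K_p = 3.151

Solid C is excluded.
Kp = P(CO)²/P(CO₂) = (0.64)²/0.13 = 0.4096/0.13 = 3.151.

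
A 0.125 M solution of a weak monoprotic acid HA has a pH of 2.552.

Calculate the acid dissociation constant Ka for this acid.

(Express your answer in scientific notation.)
K_a = 6.44e-05

[H⁺] = 10^(−pH) = 10^(−2.552) = 2.805e-03 M. For HA ⇌ H⁺ + A⁻, Ka = x²/(C − x) = (2.805e-03)²/(0.125 − 2.805e-03) = 6.44e-05.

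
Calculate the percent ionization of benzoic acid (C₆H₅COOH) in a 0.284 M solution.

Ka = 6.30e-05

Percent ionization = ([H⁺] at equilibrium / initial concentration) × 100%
Percent ionization = 1.48%

Let x = [H⁺]. Ka = x²/(C - x) ⇒ x² + (6.30e-05)x - (6.30e-05)(0.284) = 0. x = 4.1985e-03. Percent = (4.1985e-03/0.284) × 100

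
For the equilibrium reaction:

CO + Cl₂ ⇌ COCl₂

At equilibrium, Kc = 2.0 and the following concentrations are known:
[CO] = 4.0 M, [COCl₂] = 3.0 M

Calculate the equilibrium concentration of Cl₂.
[Cl₂] = 0.3750 M

Kc = ([COCl₂]) / ([CO] × [Cl₂]) = 2.0
[Cl₂]^1 = (product terms)/(Kc · other reactant terms) = 3 / (2.0 · 4) = 0.375
[Cl₂] = 0.3750 M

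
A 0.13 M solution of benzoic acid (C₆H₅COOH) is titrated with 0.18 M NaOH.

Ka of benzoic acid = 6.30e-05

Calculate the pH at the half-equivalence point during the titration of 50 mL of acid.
pH = pKa = 4.20

At the half-equivalence point, [HA] = [A⁻], so by Henderson–Hasselbalch pH = pKa + log(1) = pKa.
pKa = −log(6.30e-05) = 4.20.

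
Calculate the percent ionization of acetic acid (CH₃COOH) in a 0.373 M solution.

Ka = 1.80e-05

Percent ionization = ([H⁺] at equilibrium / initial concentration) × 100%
Percent ionization = 0.692%

Let x = [H⁺]. Ka = x²/(C - x) ⇒ x² + (1.80e-05)x - (1.80e-05)(0.373) = 0. x = 2.5822e-03. Percent = (2.5822e-03/0.373) × 100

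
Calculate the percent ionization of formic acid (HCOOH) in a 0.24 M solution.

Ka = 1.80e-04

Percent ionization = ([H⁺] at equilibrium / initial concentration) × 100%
Percent ionization = 2.7%

Let x = [H⁺]. Ka = x²/(C - x) ⇒ x² + (1.80e-04)x - (1.80e-04)(0.24) = 0. x = 6.4833e-03. Percent = (6.4833e-03/0.24) × 100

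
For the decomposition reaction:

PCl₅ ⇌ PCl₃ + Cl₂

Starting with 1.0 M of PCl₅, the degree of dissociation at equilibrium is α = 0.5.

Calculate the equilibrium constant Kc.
K_c = 0.5000

x = α·[A]₀ = 0.5 × 1.0 = 0.5 M dissociated.
At eq: [PCl₅] = 1.0 − 0.5 = 0.5 M; [PCl₃] = [Cl₂] = x = 0.5 M.
Kc = [PCl₃][Cl₂]/[PCl₅] = (0.5)²/0.5 = 0.5.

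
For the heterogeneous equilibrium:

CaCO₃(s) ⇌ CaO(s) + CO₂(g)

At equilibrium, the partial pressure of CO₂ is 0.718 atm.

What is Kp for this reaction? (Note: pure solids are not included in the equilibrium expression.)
K_p = 0.718

Solids (CaCO₃, CaO) have activity 1 and are excluded.
Kp = P(CO₂) = 0.718.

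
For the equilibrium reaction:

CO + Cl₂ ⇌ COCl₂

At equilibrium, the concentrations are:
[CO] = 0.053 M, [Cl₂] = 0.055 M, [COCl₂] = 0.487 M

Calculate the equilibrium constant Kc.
K_c = 1.67e+02

Kc = ([COCl₂]) / ([CO] × [Cl₂])
   = ((0.487)) / ((0.053)·(0.055))
   = 0.487 / 0.002915 = 1.67e+02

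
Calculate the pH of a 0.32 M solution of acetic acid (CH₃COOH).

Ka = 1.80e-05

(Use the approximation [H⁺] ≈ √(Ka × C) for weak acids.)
pH = 2.62

[H⁺] = √(Ka × C) = √(1.80e-05 × 0.32) = 2.4000e-03. pH = -log(2.4000e-03)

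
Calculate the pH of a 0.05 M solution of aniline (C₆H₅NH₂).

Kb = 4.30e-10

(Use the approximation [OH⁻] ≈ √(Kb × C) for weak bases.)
pH = 8.67

[OH⁻] = √(Kb × C) = √(4.30e-10 × 0.05) = 4.6368e-06. pOH = 5.33, pH = 14 - pOH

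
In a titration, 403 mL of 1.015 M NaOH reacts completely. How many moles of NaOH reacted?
Moles = Molarity × Volume (L)
Moles = 1.015 M × 0.403 L = 0.409 mol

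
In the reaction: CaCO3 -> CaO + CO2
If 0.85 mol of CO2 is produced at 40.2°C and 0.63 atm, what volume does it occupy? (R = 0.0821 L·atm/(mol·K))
T = 40.2°C + 273.15 = 313.35 K
V = nRT/P = (0.85 × 0.0821 × 313.35) / 0.63
V = 34.71 L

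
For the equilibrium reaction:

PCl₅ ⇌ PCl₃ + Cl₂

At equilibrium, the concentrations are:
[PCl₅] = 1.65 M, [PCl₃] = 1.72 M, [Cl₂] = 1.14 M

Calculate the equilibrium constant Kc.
K_c = 1.1884

Kc = ([PCl₃] × [Cl₂]) / ([PCl₅])
   = ((1.72)·(1.14)) / ((1.65))
   = 1.9608 / 1.65 = 1.1884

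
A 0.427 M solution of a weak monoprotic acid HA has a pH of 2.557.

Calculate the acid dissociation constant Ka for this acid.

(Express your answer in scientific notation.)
K_a = 1.81e-05

[H⁺] = 10^(−pH) = 10^(−2.557) = 2.773e-03 M. For HA ⇌ H⁺ + A⁻, Ka = x²/(C − x) = (2.773e-03)²/(0.427 − 2.773e-03) = 1.81e-05.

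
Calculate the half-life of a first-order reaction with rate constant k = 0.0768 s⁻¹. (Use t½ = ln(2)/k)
9.03 s

t½ = ln(2)/k = 0.6931/0.0768 = 9.03 s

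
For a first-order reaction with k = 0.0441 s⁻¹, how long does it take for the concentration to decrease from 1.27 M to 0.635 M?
15.72 s

From ln[A] = ln[A]₀ - k·t: t = ln([A]₀/[A])/k = ln(1.27/0.635)/0.0441 = ln(2.0000)/0.0441 = 0.6931/0.0441 = 15.72 s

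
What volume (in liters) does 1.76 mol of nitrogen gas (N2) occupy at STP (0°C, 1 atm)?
At STP, 1 mol of gas occupies 22.4 L
Volume = 1.76 mol × 22.4 L/mol = 39.42 L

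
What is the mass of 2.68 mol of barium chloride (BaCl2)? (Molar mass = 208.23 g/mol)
Mass = 2.68 mol × 208.23 g/mol = 558.1 g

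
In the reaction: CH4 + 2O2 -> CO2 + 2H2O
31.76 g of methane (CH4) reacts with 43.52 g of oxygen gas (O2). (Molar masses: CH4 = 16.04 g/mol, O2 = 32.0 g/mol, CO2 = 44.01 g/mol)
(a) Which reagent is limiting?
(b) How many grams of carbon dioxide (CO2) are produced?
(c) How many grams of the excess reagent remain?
(a) O2, (b) 29.93 g, (c) 20.85 g

Moles of CH4 = 31.76 g ÷ 16.04 g/mol = 1.98005 mol
Moles of O2 = 43.52 g ÷ 32.0 g/mol = 1.36 mol
Moles ÷ coefficient: CH4: 1.98005/1 = 1.98, O2: 1.36/2 = 0.68
(a) O2 has the smaller value, so O2 is the limiting reagent.
(b) Moles of CO2 = 1.36 mol O2 × (1/2) = 0.68 mol; mass = 0.68 mol × 44.01 g/mol = 29.93 g
(c) CH4 consumed = 1.36 × (1/2) = 0.68 mol; remaining = 1.98005 − 0.68 = 1.30005 mol; mass = 1.30005 mol × 16.04 g/mol = 20.85 g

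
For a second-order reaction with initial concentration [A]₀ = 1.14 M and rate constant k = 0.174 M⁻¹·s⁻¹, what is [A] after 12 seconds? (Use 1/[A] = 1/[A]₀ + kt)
0.3372 M

1/[A] = 1/[A]₀ + k·t = 1/1.14 + (0.174)·(12) = 0.8772 + 2.0880 = 2.9652
[A] = 1/2.9652 = 0.3372 M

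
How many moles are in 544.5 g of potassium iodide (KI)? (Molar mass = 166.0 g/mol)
Moles = 544.5 g ÷ 166.0 g/mol = 3.28 mol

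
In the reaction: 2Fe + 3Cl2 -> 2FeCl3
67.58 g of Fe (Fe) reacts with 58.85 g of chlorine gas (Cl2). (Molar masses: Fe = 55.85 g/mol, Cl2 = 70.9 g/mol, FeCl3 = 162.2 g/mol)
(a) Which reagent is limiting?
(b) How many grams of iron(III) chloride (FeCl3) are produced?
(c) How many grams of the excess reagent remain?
(a) Cl2, (b) 89.76 g, (c) 36.67 g

Moles of Fe = 67.58 g ÷ 55.85 g/mol = 1.21003 mol
Moles of Cl2 = 58.85 g ÷ 70.9 g/mol = 0.830042 mol
Moles ÷ coefficient: Fe: 1.21003/2 = 0.605, Cl2: 0.830042/3 = 0.2767
(a) Cl2 has the smaller value, so Cl2 is the limiting reagent.
(b) Moles of FeCl3 = 0.830042 mol Cl2 × (2/3) = 0.553362 mol; mass = 0.553362 mol × 162.2 g/mol = 89.76 g
(c) Fe consumed = 0.830042 × (2/3) = 0.553362 mol; remaining = 1.21003 − 0.553362 = 0.656665 mol; mass = 0.656665 mol × 55.85 g/mol = 36.67 g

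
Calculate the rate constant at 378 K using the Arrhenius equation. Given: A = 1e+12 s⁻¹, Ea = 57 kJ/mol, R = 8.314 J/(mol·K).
1.33e+04 s⁻¹

k = A·exp(-Ea/(R·T)) = 1e+12·exp(-57000/(8.314·378)) = 1e+12·exp(-18.1373) = 1e+12·1.3276e-08 = 1.33e+04 s⁻¹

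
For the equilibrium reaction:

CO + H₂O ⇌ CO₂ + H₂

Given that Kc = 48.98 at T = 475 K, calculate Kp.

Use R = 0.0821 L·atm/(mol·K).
K_p = 48.9800

Δn = (moles gaseous products) − (moles gaseous reactants) = 0
T = 475 K; RT = 0.0821 × 475 = 38.9975
Kp = Kc·(RT)^Δn = 48.98 × (38.9975)^0 = 48.98 × 1 = 48.9800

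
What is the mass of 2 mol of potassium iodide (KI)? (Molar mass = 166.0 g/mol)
Mass = 2 mol × 166.0 g/mol = 332 g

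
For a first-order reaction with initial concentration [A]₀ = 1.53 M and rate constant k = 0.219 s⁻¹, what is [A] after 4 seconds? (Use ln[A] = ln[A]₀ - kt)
0.6372 M

ln[A] = ln[A]₀ - k·t = ln(1.53) - (0.219)·(4) = 0.4253 - 0.8760 = -0.4507
[A] = e^(-0.4507) = 0.6372 M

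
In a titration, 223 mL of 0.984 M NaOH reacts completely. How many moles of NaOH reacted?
Moles = Molarity × Volume (L)
Moles = 0.984 M × 0.223 L = 0.2194 mol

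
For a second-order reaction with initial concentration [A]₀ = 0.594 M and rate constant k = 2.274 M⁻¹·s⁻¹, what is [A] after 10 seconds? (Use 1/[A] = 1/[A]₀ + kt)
0.0409 M

1/[A] = 1/[A]₀ + k·t = 1/0.594 + (2.274)·(10) = 1.6835 + 22.7400 = 24.4235
[A] = 1/24.4235 = 0.0409 M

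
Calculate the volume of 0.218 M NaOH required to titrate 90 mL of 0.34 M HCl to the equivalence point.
V_{base} = 140.4 mL

At equivalence: moles acid = moles base.
moles HCl = 0.34 M × 0.09 L = 0.0306 mol
V_NaOH = 0.0306 mol ÷ 0.218 M = 0.1404 L = 140.4 mL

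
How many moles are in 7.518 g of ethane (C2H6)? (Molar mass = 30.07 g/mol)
Moles = 7.518 g ÷ 30.07 g/mol = 0.25 mol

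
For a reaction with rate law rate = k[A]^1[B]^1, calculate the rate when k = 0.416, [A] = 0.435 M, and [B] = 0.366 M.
0.06623 M/s

rate = k·[A]^1·[B]^1 = 0.416·(0.435)^1·(0.366)^1 = 0.416·0.435·0.366 = 0.06623 M/s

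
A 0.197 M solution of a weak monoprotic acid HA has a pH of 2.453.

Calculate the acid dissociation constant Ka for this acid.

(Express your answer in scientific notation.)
K_a = 6.42e-05

[H⁺] = 10^(−pH) = 10^(−2.453) = 3.524e-03 M. For HA ⇌ H⁺ + A⁻, Ka = x²/(C − x) = (3.524e-03)²/(0.197 − 3.524e-03) = 6.42e-05.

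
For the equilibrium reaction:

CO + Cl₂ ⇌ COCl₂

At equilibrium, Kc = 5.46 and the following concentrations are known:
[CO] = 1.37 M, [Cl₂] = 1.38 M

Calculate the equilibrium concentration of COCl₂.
[COCl₂] = 10.3227 M

Kc = ([COCl₂]) / ([CO] × [Cl₂]) = 5.46
[COCl₂]^1 = Kc · (reactant terms)/(other product terms) = 5.46 · 1.8906 / 1 = 10.323
[COCl₂] = 10.3227 M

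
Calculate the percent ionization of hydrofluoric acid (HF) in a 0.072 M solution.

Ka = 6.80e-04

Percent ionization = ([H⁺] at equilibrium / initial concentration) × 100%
Percent ionization = 9.26%

Let x = [H⁺]. Ka = x²/(C - x) ⇒ x² + (6.80e-04)x - (6.80e-04)(0.072) = 0. x = 6.6654e-03. Percent = (6.6654e-03/0.072) × 100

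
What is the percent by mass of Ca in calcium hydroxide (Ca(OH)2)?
Mass of Ca in formula = 40.08 × 1 = 40.08 g/mol
Molar mass = 74.1 g/mol
% Ca = (40.08/74.1) × 100% = 54.09%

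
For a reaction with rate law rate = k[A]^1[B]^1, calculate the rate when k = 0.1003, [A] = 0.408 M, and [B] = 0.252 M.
0.01031 M/s

rate = k·[A]^1·[B]^1 = 0.1003·(0.408)^1·(0.252)^1 = 0.1003·0.408·0.252 = 0.01031 M/s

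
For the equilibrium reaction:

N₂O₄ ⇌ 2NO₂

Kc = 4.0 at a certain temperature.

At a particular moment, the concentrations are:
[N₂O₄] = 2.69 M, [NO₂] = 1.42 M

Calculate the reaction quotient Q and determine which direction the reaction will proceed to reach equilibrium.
Q = 0.750, Q < K, reaction proceeds forward (toward products)

Q = ([NO₂]^2) / ([N₂O₄])
  = ((1.42)^2) / ((2.69)) = 2.0164/2.69 = 0.7496
Since Q = 0.7496 < Kc = 4.0, the reaction proceeds forward (toward products) to reach equilibrium.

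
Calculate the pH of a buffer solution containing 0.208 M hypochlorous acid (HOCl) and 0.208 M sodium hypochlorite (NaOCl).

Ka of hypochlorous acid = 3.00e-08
pH = 7.52

pKa = -log(3.00e-08) = 7.52. pH = pKa + log([A⁻]/[HA]) = 7.52 + log(0.208/0.208)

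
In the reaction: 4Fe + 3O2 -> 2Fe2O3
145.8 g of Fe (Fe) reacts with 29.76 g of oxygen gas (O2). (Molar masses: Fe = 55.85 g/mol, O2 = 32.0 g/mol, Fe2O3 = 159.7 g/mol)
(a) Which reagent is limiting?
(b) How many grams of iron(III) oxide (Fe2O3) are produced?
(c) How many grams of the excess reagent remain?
(a) O2, (b) 99.01 g, (c) 76.55 g

Moles of Fe = 145.8 g ÷ 55.85 g/mol = 2.61056 mol
Moles of O2 = 29.76 g ÷ 32.0 g/mol = 0.93 mol
Moles ÷ coefficient: Fe: 2.61056/4 = 0.6526, O2: 0.93/3 = 0.31
(a) O2 has the smaller value, so O2 is the limiting reagent.
(b) Moles of Fe2O3 = 0.93 mol O2 × (2/3) = 0.62 mol; mass = 0.62 mol × 159.7 g/mol = 99.01 g
(c) Fe consumed = 0.93 × (4/3) = 1.24 mol; remaining = 2.61056 − 1.24 = 1.37056 mol; mass = 1.37056 mol × 55.85 g/mol = 76.55 g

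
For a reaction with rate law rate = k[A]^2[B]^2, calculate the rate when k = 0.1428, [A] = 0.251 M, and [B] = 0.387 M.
0.001347 M/s

rate = k·[A]^2·[B]^2 = 0.1428·(0.251)^2·(0.387)^2 = 0.1428·0.063001·0.149769 = 0.001347 M/s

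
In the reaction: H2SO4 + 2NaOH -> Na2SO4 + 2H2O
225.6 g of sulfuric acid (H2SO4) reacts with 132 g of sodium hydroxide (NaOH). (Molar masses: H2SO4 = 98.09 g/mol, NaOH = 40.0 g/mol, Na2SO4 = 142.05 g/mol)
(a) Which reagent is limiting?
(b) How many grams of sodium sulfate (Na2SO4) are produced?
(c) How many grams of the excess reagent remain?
(a) NaOH, (b) 234.4 g, (c) 63.75 g

Moles of H2SO4 = 225.6 g ÷ 98.09 g/mol = 2.29993 mol
Moles of NaOH = 132 g ÷ 40.0 g/mol = 3.3 mol
Moles ÷ coefficient: H2SO4: 2.29993/1 = 2.3, NaOH: 3.3/2 = 1.65
(a) NaOH has the smaller value, so NaOH is the limiting reagent.
(b) Moles of Na2SO4 = 3.3 mol NaOH × (1/2) = 1.65 mol; mass = 1.65 mol × 142.05 g/mol = 234.4 g
(c) H2SO4 consumed = 3.3 × (1/2) = 1.65 mol; remaining = 2.29993 − 1.65 = 0.649929 mol; mass = 0.649929 mol × 98.09 g/mol = 63.75 g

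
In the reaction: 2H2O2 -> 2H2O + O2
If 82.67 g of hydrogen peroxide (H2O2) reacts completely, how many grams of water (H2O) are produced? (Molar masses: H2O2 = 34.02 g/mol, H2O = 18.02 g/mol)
Moles of H2O2 = 82.67 g ÷ 34.02 g/mol = 2.43004 mol
Mole ratio: 2 mol H2O / 2 mol H2O2
Moles of H2O = 2.43004 × (2/2) = 2.43004 mol
Mass of H2O = 2.43004 mol × 18.02 g/mol = 43.79 g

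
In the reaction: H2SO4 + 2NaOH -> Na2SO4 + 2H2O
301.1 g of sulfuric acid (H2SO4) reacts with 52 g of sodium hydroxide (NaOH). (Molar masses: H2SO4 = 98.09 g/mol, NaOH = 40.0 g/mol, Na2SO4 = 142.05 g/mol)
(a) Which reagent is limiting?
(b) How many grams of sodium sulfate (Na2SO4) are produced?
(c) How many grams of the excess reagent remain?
(a) NaOH, (b) 92.33 g, (c) 237.3 g

Moles of H2SO4 = 301.1 g ÷ 98.09 g/mol = 3.06963 mol
Moles of NaOH = 52 g ÷ 40.0 g/mol = 1.3 mol
Moles ÷ coefficient: H2SO4: 3.06963/1 = 3.07, NaOH: 1.3/2 = 0.65
(a) NaOH has the smaller value, so NaOH is the limiting reagent.
(b) Moles of Na2SO4 = 1.3 mol NaOH × (1/2) = 0.65 mol; mass = 0.65 mol × 142.05 g/mol = 92.33 g
(c) H2SO4 consumed = 1.3 × (1/2) = 0.65 mol; remaining = 3.06963 − 0.65 = 2.41963 mol; mass = 2.41963 mol × 98.09 g/mol = 237.3 g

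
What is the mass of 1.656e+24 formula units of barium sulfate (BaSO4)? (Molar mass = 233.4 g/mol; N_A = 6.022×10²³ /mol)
Moles = 1.656e+24 ÷ 6.022×10²³ = 2.74992 mol
Mass = 2.74992 mol × 233.4 g/mol = 641.8 g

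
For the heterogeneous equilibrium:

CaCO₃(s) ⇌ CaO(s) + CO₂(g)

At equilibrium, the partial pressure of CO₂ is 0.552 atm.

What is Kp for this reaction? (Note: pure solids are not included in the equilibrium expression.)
K_p = 0.552

Solids (CaCO₃, CaO) have activity 1 and are excluded.
Kp = P(CO₂) = 0.552.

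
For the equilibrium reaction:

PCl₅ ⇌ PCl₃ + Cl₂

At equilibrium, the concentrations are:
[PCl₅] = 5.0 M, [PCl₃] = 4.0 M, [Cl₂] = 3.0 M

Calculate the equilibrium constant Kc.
K_c = 2.4000

Kc = ([PCl₃] × [Cl₂]) / ([PCl₅])
   = ((4.0)·(3.0)) / ((5.0))
   = 12 / 5 = 2.4000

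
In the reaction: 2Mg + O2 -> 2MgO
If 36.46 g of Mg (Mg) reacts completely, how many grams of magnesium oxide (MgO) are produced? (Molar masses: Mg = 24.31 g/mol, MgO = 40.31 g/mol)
Moles of Mg = 36.46 g ÷ 24.31 g/mol = 1.49979 mol
Mole ratio: 2 mol MgO / 2 mol Mg
Moles of MgO = 1.49979 × (2/2) = 1.49979 mol
Mass of MgO = 1.49979 mol × 40.31 g/mol = 60.46 g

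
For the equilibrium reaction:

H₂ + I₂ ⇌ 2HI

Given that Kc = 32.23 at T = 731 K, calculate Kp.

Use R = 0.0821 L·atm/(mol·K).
K_p = 32.2300

Δn = (moles gaseous products) − (moles gaseous reactants) = 0
T = 731 K; RT = 0.0821 × 731 = 60.0151
Kp = Kc·(RT)^Δn = 32.23 × (60.0151)^0 = 32.23 × 1 = 32.2300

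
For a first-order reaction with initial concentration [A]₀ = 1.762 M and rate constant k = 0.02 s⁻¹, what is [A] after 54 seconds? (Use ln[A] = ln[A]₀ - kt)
0.5984 M

ln[A] = ln[A]₀ - k·t = ln(1.762) - (0.02)·(54) = 0.5664 - 1.0800 = -0.5136
[A] = e^(-0.5136) = 0.5984 M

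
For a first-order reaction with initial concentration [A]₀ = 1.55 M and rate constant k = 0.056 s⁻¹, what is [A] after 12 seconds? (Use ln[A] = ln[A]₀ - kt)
0.7916 M

ln[A] = ln[A]₀ - k·t = ln(1.55) - (0.056)·(12) = 0.4383 - 0.6720 = -0.2337
[A] = e^(-0.2337) = 0.7916 M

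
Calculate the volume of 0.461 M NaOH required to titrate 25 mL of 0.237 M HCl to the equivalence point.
V_{base} = 12.9 mL

At equivalence: moles acid = moles base.
moles HCl = 0.237 M × 0.025 L = 0.005925 mol
V_NaOH = 0.005925 mol ÷ 0.461 M = 0.01285 L = 12.9 mL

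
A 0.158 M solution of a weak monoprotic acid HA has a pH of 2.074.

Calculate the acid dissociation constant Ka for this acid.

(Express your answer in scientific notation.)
K_a = 4.76e-04

[H⁺] = 10^(−pH) = 10^(−2.074) = 8.433e-03 M. For HA ⇌ H⁺ + A⁻, Ka = x²/(C − x) = (8.433e-03)²/(0.158 − 8.433e-03) = 4.76e-04.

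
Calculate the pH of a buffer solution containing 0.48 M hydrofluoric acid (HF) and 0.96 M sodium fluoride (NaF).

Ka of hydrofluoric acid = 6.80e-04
pH = 3.47

pKa = -log(6.80e-04) = 3.17. pH = pKa + log([A⁻]/[HA]) = 3.17 + log(0.96/0.48)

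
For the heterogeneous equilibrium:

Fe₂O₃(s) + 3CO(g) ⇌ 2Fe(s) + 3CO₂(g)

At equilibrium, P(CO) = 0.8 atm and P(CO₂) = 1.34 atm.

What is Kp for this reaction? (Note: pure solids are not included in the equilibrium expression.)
K_p = 4.699

Solids (Fe₂O₃, Fe) are excluded.
Kp = P(CO₂)³/P(CO)³ = (1.34)³/(0.8)³ = 2.406/0.512 = 4.699.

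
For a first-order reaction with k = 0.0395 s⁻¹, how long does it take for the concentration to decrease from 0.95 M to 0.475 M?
17.55 s

From ln[A] = ln[A]₀ - k·t: t = ln([A]₀/[A])/k = ln(0.95/0.475)/0.0395 = ln(2.0000)/0.0395 = 0.6931/0.0395 = 17.55 s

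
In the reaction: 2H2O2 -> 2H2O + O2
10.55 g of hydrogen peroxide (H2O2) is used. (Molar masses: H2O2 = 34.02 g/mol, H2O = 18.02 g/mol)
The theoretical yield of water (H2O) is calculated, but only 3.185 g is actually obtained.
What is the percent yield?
Moles of H2O2 = 10.55 g ÷ 34.02 g/mol = 0.310112 mol
Mole ratio: 2 mol H2O / 2 mol H2O2
Moles of H2O = 0.310112 × (2/2) = 0.310112 mol
Theoretical yield = 0.310112 mol × 18.02 g/mol = 5.5882 g
Actual yield = 3.185 g
Percent yield = (3.185 / 5.5882) × 100% = 57.0%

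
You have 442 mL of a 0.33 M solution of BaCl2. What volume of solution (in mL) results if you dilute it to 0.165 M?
Using M₁V₁ = M₂V₂:
0.33 × 442 = 0.165 × V₂
V₂ = (0.33 × 442) / 0.165 = 884 mL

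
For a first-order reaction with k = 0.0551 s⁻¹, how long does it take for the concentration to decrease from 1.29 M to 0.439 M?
19.56 s

From ln[A] = ln[A]₀ - k·t: t = ln([A]₀/[A])/k = ln(1.29/0.439)/0.0551 = ln(2.9385)/0.0551 = 1.0779/0.0551 = 19.56 s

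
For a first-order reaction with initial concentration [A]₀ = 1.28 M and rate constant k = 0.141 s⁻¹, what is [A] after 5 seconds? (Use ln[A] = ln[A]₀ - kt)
0.6325 M

ln[A] = ln[A]₀ - k·t = ln(1.28) - (0.141)·(5) = 0.2469 - 0.7050 = -0.4581
[A] = e^(-0.4581) = 0.6325 M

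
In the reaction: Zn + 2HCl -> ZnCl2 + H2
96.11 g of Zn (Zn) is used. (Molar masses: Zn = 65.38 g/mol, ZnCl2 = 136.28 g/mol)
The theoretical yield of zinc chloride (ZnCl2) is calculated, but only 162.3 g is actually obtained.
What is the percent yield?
Moles of Zn = 96.11 g ÷ 65.38 g/mol = 1.47002 mol
Mole ratio: 1 mol ZnCl2 / 1 mol Zn
Moles of ZnCl2 = 1.47002 × (1/1) = 1.47002 mol
Theoretical yield = 1.47002 mol × 136.28 g/mol = 200.33 g
Actual yield = 162.3 g
Percent yield = (162.3 / 200.33) × 100% = 81.0%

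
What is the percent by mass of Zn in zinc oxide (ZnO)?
Mass of Zn in formula = 65.38 × 1 = 65.38 g/mol
Molar mass = 81.38 g/mol
% Zn = (65.38/81.38) × 100% = 80.34%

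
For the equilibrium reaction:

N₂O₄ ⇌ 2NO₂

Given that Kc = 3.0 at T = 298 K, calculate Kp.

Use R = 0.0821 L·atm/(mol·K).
K_p = 73.3974

Δn = (moles gaseous products) − (moles gaseous reactants) = 1
T = 298 K; RT = 0.0821 × 298 = 24.4658
Kp = Kc·(RT)^Δn = 3.0 × (24.4658)^1 = 3.0 × 24.4658 = 73.3974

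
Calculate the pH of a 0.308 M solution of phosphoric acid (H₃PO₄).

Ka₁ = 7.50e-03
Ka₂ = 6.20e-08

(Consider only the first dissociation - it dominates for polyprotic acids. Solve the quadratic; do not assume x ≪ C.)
pH = 1.35

x² + Ka₁·x − Ka₁·C = 0 with Ka₁ = 7.50e-03, C = 0.308.
x = (−Ka₁ + √(Ka₁² + 4·Ka₁·C))/2 = 4.4459e-02 M, so pH = 1.35.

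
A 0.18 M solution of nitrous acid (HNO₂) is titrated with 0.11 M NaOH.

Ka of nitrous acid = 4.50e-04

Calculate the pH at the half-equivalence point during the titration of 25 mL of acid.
pH = pKa = 3.35

At the half-equivalence point, [HA] = [A⁻], so by Henderson–Hasselbalch pH = pKa + log(1) = pKa.
pKa = −log(4.50e-04) = 3.35.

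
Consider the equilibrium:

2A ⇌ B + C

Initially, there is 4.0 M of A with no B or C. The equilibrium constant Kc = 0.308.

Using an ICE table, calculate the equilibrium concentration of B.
[B] = 1.052 M

ICE: [A] = 4.0 − 2x, [B] = [C] = x.
Kc = x²/(4.0 − 2x)² = 0.308 ⇒ √Kc = x/(4.0 − 2x).
x = √0.308·4.0/(1 + 2√0.308) = 0.55498·4.0/2.11 = 1.0521.
[B] = x = 1.052 M.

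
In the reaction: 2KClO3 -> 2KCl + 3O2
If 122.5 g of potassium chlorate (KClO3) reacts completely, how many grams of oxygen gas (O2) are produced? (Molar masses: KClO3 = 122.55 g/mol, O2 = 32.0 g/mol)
Moles of KClO3 = 122.5 g ÷ 122.55 g/mol = 0.999592 mol
Mole ratio: 3 mol O2 / 2 mol KClO3
Moles of O2 = 0.999592 × (3/2) = 1.49939 mol
Mass of O2 = 1.49939 mol × 32.0 g/mol = 47.98 g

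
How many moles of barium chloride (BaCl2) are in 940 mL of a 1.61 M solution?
Moles = Molarity × Volume (L)
Moles = 1.61 M × 0.94 L = 1.513 mol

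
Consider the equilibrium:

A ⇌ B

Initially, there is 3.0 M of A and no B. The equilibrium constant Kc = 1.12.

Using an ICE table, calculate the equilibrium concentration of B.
[B] = 1.585 M

ICE: [A] = 3.0 − x, [B] = x.
Kc = x/(3.0 − x) = 1.12 ⇒ x = 1.12·3.0/(1 + 1.12) = 3.36/2.12 = 1.585.
[B] = x = 1.585 M.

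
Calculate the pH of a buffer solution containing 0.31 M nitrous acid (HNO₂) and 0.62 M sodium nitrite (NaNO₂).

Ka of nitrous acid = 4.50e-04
pH = 3.65

pKa = -log(4.50e-04) = 3.35. pH = pKa + log([A⁻]/[HA]) = 3.35 + log(0.62/0.31)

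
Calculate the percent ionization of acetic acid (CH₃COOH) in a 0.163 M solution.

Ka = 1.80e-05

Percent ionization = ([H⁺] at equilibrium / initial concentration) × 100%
Percent ionization = 1.05%

Let x = [H⁺]. Ka = x²/(C - x) ⇒ x² + (1.80e-05)x - (1.80e-05)(0.163) = 0. x = 1.7039e-03. Percent = (1.7039e-03/0.163) × 100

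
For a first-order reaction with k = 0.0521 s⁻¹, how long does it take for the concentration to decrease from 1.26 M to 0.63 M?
13.30 s

From ln[A] = ln[A]₀ - k·t: t = ln([A]₀/[A])/k = ln(1.26/0.63)/0.0521 = ln(2.0000)/0.0521 = 0.6931/0.0521 = 13.30 s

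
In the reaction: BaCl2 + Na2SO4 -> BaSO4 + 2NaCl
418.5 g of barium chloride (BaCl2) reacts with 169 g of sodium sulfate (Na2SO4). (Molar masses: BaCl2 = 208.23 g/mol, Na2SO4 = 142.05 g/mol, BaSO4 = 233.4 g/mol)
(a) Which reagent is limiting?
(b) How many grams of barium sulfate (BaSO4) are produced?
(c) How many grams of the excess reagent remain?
(a) Na2SO4, (b) 277.7 g, (c) 170.8 g

Moles of BaCl2 = 418.5 g ÷ 208.23 g/mol = 2.0098 mol
Moles of Na2SO4 = 169 g ÷ 142.05 g/mol = 1.18972 mol
Moles ÷ coefficient: BaCl2: 2.0098/1 = 2.01, Na2SO4: 1.18972/1 = 1.19
(a) Na2SO4 has the smaller value, so Na2SO4 is the limiting reagent.
(b) Moles of BaSO4 = 1.18972 mol Na2SO4 × (1/1) = 1.18972 mol; mass = 1.18972 mol × 233.4 g/mol = 277.7 g
(c) BaCl2 consumed = 1.18972 × (1/1) = 1.18972 mol; remaining = 2.0098 − 1.18972 = 0.820075 mol; mass = 0.820075 mol × 208.23 g/mol = 170.8 g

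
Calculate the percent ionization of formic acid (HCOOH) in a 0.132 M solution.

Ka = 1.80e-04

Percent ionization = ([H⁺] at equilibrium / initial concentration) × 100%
Percent ionization = 3.63%

Let x = [H⁺]. Ka = x²/(C - x) ⇒ x² + (1.80e-04)x - (1.80e-04)(0.132) = 0. x = 4.7853e-03. Percent = (4.7853e-03/0.132) × 100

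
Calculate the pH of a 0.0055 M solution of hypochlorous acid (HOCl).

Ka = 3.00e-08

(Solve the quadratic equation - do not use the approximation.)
pH = 4.89

x² + Ka×x - Ka×C = 0. Using quadratic formula: [H⁺] = 1.2830e-05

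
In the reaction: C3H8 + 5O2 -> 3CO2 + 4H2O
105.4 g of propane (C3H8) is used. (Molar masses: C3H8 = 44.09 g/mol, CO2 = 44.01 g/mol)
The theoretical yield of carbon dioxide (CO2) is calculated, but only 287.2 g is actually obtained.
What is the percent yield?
Moles of C3H8 = 105.4 g ÷ 44.09 g/mol = 2.39056 mol
Mole ratio: 3 mol CO2 / 1 mol C3H8
Moles of CO2 = 2.39056 × (3/1) = 7.17169 mol
Theoretical yield = 7.17169 mol × 44.01 g/mol = 315.63 g
Actual yield = 287.2 g
Percent yield = (287.2 / 315.63) × 100% = 91.0%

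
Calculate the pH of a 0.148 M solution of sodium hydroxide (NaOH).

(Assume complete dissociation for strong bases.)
pH = 13.17

[OH⁻] = 0.148 M for strong base. pOH = -log[OH⁻] = 0.83, pH = 14 - pOH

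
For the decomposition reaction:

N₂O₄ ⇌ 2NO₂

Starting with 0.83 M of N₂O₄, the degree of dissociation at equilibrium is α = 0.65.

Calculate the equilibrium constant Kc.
K_c = 4.0077

x = α·[A]₀ = 0.65 × 0.83 = 0.5395 M dissociated.
At eq: [N₂O₄] = 0.83 − 0.5395 = 0.2905 M; [NO₂] = 2x = 1.079 M.
Kc = [NO₂]²/[N₂O₄] = (1.079)²/0.2905 = 4.008.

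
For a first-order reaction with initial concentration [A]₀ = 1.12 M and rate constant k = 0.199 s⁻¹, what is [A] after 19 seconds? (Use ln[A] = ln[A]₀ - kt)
0.0255 M

ln[A] = ln[A]₀ - k·t = ln(1.12) - (0.199)·(19) = 0.1133 - 3.7810 = -3.6677
[A] = e^(-3.6677) = 0.0255 M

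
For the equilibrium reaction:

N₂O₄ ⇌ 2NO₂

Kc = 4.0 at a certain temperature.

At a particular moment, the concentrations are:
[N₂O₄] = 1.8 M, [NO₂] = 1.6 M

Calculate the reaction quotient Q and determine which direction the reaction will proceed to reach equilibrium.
Q = 1.422, Q < K, reaction proceeds forward (toward products)

Q = ([NO₂]^2) / ([N₂O₄])
  = ((1.6)^2) / ((1.8)) = 2.56/1.8 = 1.422
Since Q = 1.422 < Kc = 4.0, the reaction proceeds forward (toward products) to reach equilibrium.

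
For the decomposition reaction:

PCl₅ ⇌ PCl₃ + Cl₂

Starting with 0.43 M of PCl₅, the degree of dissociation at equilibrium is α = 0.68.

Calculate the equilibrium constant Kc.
K_c = 0.6214

x = α·[A]₀ = 0.68 × 0.43 = 0.2924 M dissociated.
At eq: [PCl₅] = 0.43 − 0.2924 = 0.1376 M; [PCl₃] = [Cl₂] = x = 0.2924 M.
Kc = [PCl₃][Cl₂]/[PCl₅] = (0.2924)²/0.1376 = 0.6214.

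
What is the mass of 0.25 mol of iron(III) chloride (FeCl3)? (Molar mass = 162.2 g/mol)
Mass = 0.25 mol × 162.2 g/mol = 40.55 g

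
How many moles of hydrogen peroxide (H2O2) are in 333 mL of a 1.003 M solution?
Moles = Molarity × Volume (L)
Moles = 1.003 M × 0.333 L = 0.334 mol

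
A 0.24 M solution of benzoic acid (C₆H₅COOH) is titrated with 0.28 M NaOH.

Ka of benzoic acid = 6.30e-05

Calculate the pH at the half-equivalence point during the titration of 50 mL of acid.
pH = pKa = 4.20

At the half-equivalence point, [HA] = [A⁻], so by Henderson–Hasselbalch pH = pKa + log(1) = pKa.
pKa = −log(6.30e-05) = 4.20.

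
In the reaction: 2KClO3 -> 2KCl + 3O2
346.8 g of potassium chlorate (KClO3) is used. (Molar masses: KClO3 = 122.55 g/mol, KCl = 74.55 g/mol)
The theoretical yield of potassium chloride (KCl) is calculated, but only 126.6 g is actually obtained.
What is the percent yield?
Moles of KClO3 = 346.8 g ÷ 122.55 g/mol = 2.82987 mol
Mole ratio: 2 mol KCl / 2 mol KClO3
Moles of KCl = 2.82987 × (2/2) = 2.82987 mol
Theoretical yield = 2.82987 mol × 74.55 g/mol = 210.97 g
Actual yield = 126.6 g
Percent yield = (126.6 / 210.97) × 100% = 60.0%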